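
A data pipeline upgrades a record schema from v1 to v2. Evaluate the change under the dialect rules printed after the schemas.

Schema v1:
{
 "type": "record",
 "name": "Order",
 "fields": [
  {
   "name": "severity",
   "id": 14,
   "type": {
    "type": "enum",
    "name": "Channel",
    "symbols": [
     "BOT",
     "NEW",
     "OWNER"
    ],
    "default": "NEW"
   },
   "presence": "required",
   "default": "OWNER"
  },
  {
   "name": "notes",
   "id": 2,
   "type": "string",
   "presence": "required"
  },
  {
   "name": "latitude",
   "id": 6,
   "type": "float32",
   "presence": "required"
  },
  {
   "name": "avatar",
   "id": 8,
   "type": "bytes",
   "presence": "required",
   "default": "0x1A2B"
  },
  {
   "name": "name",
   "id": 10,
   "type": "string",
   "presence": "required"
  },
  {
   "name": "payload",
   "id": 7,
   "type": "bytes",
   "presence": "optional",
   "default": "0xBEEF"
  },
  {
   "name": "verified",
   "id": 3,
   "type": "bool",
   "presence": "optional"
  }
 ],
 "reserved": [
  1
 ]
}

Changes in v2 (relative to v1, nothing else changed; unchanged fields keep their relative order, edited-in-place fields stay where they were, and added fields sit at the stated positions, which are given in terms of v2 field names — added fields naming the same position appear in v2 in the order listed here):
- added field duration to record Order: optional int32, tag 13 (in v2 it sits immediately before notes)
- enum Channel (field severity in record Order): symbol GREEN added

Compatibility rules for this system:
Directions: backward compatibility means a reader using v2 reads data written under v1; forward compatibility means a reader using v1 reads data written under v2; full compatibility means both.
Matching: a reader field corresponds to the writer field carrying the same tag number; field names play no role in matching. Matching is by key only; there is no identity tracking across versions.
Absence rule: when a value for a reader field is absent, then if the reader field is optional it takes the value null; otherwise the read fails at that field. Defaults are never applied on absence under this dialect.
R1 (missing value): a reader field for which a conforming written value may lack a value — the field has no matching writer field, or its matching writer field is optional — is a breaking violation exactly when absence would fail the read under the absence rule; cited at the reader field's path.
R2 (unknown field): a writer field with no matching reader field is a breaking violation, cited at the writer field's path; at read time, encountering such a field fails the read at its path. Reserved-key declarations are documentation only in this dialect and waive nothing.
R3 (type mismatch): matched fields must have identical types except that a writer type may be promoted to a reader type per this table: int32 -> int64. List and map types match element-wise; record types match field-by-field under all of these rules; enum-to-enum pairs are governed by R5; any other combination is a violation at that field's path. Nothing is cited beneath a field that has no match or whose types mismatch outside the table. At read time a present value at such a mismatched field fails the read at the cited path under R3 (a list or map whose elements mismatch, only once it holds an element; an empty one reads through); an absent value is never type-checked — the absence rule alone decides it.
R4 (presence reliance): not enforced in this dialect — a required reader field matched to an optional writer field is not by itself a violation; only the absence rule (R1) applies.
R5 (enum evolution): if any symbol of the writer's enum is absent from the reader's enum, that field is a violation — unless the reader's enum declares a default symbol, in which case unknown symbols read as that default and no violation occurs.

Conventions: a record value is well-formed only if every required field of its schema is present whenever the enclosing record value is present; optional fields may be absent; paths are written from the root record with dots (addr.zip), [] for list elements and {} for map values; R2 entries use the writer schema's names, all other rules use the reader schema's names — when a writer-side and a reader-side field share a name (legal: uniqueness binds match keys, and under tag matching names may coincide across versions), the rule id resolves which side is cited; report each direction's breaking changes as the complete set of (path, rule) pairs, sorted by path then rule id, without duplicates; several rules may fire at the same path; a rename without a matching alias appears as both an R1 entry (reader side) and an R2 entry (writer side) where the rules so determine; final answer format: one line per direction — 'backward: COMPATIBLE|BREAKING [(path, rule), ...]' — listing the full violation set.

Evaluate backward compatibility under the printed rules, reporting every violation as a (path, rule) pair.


backward: COMPATIBLE []

each type pair in Order: writer, then reader
backward on Order — v2 reading data written by v1:
  severity: paired with writer severity (Channel -> Channel; writer required)
  no writer field matches reader duration
  notes: paired with writer notes (string -> string; writer required)
  latitude: paired with writer latitude (float32 -> float32; writer required)
  avatar: paired with writer avatar (bytes -> bytes; writer required)
  name: paired with writer name (string -> string; writer required)
  payload: paired with writer payload (bytes -> bytes; writer optional)
  verified: paired with writer verified (bool -> bool; writer optional)
  => backward: COMPATIBLE
the rest of the Order diff is inert for this question:
  added field duration to record Order: optional int32, tag 13 (in v2 it sits immediately before notes) -> matters only for Order's forward compatibility — outside the asked direction
  enum Channel (field severity in record Order): symbol GREEN added -> no rule fires on it in Order's dialect; the asked verdict holds


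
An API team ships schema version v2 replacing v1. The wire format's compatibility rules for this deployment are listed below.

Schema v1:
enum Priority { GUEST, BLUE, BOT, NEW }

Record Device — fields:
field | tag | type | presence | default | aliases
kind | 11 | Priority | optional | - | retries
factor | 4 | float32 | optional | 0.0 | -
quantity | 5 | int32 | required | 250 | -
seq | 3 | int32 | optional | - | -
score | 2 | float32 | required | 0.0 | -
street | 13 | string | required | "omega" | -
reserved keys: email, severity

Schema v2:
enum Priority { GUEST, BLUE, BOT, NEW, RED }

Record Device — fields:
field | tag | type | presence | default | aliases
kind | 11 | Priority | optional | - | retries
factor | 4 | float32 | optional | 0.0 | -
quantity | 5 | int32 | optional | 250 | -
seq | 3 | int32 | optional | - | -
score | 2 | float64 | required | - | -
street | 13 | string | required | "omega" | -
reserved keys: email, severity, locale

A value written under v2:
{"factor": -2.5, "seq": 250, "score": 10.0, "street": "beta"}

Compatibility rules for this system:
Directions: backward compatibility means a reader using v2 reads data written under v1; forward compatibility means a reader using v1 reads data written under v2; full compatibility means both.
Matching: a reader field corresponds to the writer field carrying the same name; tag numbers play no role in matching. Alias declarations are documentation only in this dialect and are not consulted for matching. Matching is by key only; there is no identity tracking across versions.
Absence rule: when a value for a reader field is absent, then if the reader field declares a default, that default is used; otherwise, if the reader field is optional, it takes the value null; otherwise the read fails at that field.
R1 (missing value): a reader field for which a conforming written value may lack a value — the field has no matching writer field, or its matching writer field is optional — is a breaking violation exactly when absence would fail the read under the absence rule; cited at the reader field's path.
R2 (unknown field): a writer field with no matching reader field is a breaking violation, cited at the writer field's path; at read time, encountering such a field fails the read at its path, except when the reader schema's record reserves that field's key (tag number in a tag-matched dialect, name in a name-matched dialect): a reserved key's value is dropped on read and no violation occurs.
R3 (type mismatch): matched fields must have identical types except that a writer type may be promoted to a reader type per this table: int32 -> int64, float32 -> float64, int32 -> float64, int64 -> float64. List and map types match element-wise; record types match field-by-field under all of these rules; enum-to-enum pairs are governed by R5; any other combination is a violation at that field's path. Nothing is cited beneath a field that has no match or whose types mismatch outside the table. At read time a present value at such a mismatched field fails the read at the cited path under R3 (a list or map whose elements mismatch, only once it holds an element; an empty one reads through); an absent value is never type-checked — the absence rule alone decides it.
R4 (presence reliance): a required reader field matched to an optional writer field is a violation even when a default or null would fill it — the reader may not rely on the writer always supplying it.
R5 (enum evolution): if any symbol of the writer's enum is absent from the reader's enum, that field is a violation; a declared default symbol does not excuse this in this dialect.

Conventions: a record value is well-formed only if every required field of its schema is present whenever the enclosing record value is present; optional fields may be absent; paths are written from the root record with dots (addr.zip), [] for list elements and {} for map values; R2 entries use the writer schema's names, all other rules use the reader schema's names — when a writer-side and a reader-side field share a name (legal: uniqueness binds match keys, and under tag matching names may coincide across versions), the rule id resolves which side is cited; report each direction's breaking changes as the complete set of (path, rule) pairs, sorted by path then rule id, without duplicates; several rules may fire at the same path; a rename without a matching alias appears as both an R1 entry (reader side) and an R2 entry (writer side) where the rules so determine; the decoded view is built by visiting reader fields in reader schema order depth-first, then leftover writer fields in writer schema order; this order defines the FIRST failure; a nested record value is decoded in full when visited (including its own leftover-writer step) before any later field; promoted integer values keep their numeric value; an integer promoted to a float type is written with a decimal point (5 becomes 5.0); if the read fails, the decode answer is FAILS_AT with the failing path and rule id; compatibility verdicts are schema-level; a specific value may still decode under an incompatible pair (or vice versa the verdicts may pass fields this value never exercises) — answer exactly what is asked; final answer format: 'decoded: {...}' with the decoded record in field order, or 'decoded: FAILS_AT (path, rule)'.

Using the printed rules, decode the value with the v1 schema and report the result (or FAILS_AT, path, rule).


decoded: FAILS_AT (score, R3)

arrows below run writer -> reader for Device
decode walk for Device under reader schema v1:
  kind := null (not supplied -> null)
  factor := -2.5
  quantity := 250 (no value, default fills)
  seq := 250
  read fails at score under R3
  => FAILS_AT (score, R3)
ruling out the remaining Device differences:
  enum Priority (field kind in record Device): symbol RED added -> affects the rule determinations only; this particular Device value decodes identically
  field quantity in record Device: required changed to optional -> affects the rule determinations only; this particular Device value decodes identically


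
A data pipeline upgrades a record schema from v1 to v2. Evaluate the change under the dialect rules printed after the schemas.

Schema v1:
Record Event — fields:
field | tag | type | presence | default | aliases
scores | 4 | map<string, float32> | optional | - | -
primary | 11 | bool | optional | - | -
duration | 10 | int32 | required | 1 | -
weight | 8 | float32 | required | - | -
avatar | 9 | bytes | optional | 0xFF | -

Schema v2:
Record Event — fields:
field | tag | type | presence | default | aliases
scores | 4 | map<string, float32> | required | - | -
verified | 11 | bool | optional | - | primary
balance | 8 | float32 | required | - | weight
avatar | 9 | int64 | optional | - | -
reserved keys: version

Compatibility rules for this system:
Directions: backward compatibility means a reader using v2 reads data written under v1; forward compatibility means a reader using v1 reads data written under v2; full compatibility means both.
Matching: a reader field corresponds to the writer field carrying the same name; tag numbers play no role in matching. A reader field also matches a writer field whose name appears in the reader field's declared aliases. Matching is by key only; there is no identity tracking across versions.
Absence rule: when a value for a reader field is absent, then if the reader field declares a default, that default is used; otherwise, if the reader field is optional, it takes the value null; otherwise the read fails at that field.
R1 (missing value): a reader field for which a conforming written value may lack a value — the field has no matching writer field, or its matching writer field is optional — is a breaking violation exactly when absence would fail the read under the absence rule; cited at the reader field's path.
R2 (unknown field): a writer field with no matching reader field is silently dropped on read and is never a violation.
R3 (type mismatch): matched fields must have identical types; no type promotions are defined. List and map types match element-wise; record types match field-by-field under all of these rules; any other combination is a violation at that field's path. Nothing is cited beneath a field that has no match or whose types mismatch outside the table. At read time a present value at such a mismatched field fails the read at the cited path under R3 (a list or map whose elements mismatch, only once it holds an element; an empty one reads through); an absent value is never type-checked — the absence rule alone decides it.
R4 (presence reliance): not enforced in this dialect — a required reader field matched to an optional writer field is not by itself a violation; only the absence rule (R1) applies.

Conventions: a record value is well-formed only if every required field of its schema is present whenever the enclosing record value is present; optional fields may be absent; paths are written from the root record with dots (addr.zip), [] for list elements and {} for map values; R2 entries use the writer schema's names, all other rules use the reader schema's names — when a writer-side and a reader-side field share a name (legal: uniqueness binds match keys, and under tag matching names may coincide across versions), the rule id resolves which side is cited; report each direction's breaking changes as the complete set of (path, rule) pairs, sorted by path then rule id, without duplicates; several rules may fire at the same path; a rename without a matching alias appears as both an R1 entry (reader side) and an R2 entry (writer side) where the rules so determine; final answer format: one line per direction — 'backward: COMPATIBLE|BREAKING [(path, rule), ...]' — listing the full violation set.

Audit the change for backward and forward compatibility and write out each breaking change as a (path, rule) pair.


the writer's type comes first in each Event pair
backward on Event — v2 reading data written by v1:
  writer optional, map<string, float32> -> map<string, float32>: reader scores maps from writer scores
  writer optional, bool -> bool: reader verified maps from writer primary
  writer required, float32 -> float32: reader balance maps from writer weight
  writer optional, bytes -> int64: reader avatar maps from writer avatar
  writer field duration has no reader counterpart
  violation R3 at avatar
  violation R1 at scores
  => backward: BREAKING (2)
forward on Event — v1 reading data written by v2:
  writer required, map<string, float32> -> map<string, float32>: reader scores maps from writer scores
  primary: no writer match
  duration: no writer match
  weight: no writer match
  writer optional, int64 -> bytes: reader avatar maps from writer avatar
  writer field verified has no reader counterpart
  writer field balance has no reader counterpart
  violation R3 at avatar
  violation R1 at weight
  => forward: BREAKING (2)

backward: BREAKING [(avatar, R3), (scores, R1)]; forward: BREAKING [(avatar, R3), (weight, R1)]


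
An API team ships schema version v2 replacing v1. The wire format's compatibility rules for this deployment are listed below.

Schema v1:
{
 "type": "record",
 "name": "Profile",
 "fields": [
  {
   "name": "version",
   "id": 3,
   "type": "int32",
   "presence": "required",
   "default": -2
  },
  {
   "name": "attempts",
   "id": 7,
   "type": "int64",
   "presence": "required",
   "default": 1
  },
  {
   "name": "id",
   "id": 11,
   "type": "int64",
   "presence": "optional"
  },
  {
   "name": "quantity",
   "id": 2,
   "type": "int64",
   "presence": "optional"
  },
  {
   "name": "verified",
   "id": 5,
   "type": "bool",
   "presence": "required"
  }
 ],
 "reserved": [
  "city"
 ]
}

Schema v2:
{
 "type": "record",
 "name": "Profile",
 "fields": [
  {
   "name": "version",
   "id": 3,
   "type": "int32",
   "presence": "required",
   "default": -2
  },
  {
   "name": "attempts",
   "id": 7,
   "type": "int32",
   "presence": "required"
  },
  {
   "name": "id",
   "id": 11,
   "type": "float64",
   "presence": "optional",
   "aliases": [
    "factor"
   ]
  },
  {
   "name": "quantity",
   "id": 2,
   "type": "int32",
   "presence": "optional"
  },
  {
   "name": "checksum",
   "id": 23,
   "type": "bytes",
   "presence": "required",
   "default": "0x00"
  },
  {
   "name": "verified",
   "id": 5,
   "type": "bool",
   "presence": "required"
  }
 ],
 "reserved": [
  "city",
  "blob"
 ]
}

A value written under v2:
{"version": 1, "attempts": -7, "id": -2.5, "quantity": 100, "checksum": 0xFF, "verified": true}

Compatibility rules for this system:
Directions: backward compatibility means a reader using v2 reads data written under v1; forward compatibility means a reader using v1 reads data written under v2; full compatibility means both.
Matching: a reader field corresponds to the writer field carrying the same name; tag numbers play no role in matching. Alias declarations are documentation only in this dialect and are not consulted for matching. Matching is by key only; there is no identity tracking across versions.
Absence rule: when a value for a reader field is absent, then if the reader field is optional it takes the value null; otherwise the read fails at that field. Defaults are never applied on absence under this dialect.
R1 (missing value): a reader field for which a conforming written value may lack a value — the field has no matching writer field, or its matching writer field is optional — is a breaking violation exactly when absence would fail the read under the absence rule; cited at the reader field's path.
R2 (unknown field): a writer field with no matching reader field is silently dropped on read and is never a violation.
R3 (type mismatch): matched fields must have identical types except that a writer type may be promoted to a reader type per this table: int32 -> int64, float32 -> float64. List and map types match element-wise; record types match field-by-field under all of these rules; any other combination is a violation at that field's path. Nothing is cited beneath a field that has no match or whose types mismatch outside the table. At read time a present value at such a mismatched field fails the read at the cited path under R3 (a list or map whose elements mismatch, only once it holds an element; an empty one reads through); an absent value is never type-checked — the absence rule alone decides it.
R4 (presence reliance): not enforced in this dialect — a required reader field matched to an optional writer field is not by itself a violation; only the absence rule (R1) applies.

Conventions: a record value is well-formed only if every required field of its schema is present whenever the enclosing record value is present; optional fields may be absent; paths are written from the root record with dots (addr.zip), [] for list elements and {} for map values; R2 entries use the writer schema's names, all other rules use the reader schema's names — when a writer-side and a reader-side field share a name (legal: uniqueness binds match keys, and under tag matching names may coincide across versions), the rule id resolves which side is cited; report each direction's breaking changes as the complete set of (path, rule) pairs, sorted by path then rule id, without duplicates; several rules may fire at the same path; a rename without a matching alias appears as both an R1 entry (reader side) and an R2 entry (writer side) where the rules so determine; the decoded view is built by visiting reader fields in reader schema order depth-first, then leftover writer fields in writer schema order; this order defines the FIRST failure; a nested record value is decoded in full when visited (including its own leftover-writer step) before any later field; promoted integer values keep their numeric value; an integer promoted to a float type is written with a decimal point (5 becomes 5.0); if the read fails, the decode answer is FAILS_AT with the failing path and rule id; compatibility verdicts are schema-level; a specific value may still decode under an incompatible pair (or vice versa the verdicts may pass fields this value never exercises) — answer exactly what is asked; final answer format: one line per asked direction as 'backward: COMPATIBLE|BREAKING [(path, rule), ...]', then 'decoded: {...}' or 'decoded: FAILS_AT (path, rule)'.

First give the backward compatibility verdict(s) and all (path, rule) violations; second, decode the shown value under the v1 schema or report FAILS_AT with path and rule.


the writer's type comes first in each Profile pair
backward for Profile (reader v2, writer v1):
  writer required, int32 -> int32: reader version maps from writer version
  writer required, int64 -> int32: reader attempts maps from writer attempts
  writer optional, int64 -> float64: reader id maps from writer id
  writer optional, int64 -> int32: reader quantity maps from writer quantity
  checksum: no writer match
  writer required, bool -> bool: reader verified maps from writer verified
  rule R3 violated at attempts
  rule R1 violated at checksum
  rule R3 violated at id
  rule R3 violated at quantity
  => backward verdict for Profile: BREAKING, 4 violation(s)
decoding the Profile value with the v1 reader:
  version := 1
  attempts := -7 (int32 -> int64)
  read fails at id under R3
  => FAILS_AT (id, R3)

backward: BREAKING [(attempts, R3), (checksum, R1), (id, R3), (quantity, R3)]; decoded: FAILS_AT (id, R3)


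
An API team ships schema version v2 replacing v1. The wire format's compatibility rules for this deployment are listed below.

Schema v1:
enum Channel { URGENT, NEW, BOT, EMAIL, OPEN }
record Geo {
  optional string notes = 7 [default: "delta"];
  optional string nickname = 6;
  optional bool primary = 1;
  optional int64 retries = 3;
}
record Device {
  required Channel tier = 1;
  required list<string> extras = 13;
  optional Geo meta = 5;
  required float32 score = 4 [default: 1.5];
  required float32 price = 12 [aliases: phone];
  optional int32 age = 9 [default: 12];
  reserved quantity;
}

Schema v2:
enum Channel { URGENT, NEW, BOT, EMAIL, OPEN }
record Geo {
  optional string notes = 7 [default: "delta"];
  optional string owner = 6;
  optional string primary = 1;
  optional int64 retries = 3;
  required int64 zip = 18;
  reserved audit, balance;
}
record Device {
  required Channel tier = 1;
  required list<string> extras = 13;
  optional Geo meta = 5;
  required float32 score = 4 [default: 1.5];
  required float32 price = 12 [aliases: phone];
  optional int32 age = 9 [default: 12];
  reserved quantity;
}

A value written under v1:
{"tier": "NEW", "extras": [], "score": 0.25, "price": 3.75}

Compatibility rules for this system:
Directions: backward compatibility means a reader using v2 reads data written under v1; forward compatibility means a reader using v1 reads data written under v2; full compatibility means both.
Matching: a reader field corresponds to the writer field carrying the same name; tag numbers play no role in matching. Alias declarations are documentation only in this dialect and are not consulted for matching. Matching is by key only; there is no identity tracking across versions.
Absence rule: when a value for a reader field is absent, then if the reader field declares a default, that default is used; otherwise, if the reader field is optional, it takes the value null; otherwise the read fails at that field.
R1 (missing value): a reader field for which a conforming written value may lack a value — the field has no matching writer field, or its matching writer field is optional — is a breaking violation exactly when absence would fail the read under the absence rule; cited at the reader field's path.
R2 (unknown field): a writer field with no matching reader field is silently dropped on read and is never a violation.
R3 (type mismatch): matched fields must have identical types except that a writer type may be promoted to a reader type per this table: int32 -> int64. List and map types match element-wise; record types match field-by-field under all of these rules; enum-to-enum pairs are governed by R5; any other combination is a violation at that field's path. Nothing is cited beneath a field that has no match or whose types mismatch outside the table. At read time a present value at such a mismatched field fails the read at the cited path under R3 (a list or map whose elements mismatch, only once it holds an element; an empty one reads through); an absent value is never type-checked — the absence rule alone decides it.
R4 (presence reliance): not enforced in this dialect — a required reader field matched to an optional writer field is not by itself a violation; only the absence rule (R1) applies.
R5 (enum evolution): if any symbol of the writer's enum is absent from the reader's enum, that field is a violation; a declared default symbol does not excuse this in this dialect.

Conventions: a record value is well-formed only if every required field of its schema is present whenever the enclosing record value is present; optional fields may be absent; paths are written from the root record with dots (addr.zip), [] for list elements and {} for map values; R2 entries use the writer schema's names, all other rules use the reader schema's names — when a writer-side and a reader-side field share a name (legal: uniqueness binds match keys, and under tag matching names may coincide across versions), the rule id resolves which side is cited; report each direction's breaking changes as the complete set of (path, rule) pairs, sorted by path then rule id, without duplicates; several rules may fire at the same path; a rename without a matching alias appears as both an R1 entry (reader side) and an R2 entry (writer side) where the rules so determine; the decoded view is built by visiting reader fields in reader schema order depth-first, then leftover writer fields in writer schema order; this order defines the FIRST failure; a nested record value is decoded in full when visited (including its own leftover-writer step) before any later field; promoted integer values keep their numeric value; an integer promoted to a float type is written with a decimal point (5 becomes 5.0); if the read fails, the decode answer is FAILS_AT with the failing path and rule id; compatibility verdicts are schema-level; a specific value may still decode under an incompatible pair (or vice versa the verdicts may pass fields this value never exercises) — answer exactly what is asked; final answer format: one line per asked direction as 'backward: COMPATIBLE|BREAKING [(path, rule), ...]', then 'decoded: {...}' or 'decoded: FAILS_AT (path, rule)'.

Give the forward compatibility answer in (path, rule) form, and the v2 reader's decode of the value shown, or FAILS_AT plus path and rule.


forward: BREAKING [(meta.primary, R3)]; decoded: {"tier": "NEW", "extras": [], "meta": null, "score": 0.25, "price": 3.75, "age": 12}

arrows below run writer -> reader for Device
forward pass over Device, reader schema v1, writer schema v2:
  Channel -> Channel, writer required: tier aligns to tier
  list<string> -> list<string>, writer required: extras aligns to extras
  Geo -> Geo, writer optional: meta aligns to meta
  float32 -> float32, writer required: score aligns to score
  float32 -> float32, writer required: price aligns to price
  int32 -> int32, writer optional: age aligns to age
  string -> string, writer optional: meta.notes aligns to meta.notes
  meta.nickname: no writer-side match
  string -> bool, writer optional: meta.primary aligns to meta.primary
  int64 -> int64, writer optional: meta.retries aligns to meta.retries
  leftover writer field: meta.owner
  leftover writer field: meta.zip
  violation R3 at meta.primary
  => forward verdict for Device: BREAKING, 1 violation(s)
decode walk for Device under reader schema v2:
  tier := "NEW"
  extras := []
  meta := null (not supplied -> null)
  score := 0.25
  price := 3.75
  age := 12 (no value, default fills)
  => decoded: {"tier": "NEW", "extras": [], "meta": null, "score": 0.25, "price": 3.75, "age": 12}
diffs on Device not affecting the asked answer:
  added field zip to record Geo: required int64, tag 18 (in v2 it sits last) -> fires only in the backward direction of Device, which is not asked here
  renamed field nickname to owner in record Geo -> triggers nothing under Device's printed rules — same verdict


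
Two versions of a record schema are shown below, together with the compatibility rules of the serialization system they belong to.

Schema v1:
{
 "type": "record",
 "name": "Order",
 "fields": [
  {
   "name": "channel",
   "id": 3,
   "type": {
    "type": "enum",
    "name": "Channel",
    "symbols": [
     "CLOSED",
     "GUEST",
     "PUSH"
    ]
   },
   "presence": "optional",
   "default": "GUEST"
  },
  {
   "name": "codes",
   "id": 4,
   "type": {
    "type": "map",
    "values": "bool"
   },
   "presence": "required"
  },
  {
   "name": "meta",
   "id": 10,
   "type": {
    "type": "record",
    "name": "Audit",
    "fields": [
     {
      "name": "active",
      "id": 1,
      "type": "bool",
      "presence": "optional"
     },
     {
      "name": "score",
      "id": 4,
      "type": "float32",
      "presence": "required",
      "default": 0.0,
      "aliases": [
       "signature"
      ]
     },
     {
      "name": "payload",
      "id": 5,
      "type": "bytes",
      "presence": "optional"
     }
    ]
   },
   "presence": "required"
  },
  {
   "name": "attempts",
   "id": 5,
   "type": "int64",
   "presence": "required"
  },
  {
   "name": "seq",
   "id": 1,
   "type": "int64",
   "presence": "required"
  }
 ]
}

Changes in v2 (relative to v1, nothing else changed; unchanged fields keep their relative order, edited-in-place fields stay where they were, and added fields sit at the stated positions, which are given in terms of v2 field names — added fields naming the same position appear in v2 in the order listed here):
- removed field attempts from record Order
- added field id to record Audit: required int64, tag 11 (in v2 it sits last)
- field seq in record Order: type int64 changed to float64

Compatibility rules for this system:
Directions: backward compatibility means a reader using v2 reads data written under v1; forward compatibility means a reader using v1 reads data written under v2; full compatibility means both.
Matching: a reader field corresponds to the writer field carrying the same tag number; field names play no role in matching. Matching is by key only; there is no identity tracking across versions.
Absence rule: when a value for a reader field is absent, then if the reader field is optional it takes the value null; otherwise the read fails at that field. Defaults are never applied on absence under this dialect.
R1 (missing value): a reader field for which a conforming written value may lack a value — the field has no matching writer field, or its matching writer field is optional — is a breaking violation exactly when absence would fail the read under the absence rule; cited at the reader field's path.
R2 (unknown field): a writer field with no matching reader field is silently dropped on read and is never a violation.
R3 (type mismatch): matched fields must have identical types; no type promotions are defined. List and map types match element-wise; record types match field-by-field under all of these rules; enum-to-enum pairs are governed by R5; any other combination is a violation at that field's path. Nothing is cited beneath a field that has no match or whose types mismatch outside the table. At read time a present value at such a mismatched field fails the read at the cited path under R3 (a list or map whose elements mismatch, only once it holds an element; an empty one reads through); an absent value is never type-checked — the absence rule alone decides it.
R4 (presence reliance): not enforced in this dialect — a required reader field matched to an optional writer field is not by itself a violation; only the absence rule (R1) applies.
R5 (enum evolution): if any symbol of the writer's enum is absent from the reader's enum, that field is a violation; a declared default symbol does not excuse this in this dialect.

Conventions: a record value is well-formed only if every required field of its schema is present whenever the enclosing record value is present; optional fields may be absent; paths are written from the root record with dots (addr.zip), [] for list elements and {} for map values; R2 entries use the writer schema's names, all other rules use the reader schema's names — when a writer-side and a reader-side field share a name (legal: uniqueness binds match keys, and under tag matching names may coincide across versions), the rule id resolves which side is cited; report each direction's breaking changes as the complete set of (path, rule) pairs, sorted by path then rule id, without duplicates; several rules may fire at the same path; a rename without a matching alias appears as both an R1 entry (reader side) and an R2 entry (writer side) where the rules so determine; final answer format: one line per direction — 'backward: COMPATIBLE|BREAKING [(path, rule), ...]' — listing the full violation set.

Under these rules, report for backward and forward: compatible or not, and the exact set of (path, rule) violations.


in Order below, arrows point writer -> reader
backward for Order (reader v2, writer v1):
  channel <- channel (Channel -> Channel, writer optional)
  codes <- codes (map<string, bool> -> map<string, bool>, writer required)
  meta <- meta (Audit -> Audit, writer required)
  seq <- seq (int64 -> float64, writer required)
  leftover writer field: attempts
  meta.active <- meta.active (bool -> bool, writer optional)
  meta.score <- meta.score (float32 -> float32, writer required)
  meta.payload <- meta.payload (bytes -> bytes, writer optional)
  meta.id: no writer match
  rule R1 violated at meta.id
  rule R3 violated at seq
  => 2 violation(s): backward is BREAKING for Order
forward for Order (reader v1, writer v2):
  channel <- channel (Channel -> Channel, writer optional)
  codes <- codes (map<string, bool> -> map<string, bool>, writer required)
  meta <- meta (Audit -> Audit, writer required)
  attempts: no writer match
  seq <- seq (float64 -> int64, writer required)
  meta.active <- meta.active (bool -> bool, writer optional)
  meta.score <- meta.score (float32 -> float32, writer required)
  meta.payload <- meta.payload (bytes -> bytes, writer optional)
  leftover writer field: meta.id
  rule R1 violated at attempts
  rule R3 violated at seq
  => 2 violation(s): forward is BREAKING for Order

backward: BREAKING [(meta.id, R1), (seq, R3)]; forward: BREAKING [(attempts, R1), (seq, R3)]


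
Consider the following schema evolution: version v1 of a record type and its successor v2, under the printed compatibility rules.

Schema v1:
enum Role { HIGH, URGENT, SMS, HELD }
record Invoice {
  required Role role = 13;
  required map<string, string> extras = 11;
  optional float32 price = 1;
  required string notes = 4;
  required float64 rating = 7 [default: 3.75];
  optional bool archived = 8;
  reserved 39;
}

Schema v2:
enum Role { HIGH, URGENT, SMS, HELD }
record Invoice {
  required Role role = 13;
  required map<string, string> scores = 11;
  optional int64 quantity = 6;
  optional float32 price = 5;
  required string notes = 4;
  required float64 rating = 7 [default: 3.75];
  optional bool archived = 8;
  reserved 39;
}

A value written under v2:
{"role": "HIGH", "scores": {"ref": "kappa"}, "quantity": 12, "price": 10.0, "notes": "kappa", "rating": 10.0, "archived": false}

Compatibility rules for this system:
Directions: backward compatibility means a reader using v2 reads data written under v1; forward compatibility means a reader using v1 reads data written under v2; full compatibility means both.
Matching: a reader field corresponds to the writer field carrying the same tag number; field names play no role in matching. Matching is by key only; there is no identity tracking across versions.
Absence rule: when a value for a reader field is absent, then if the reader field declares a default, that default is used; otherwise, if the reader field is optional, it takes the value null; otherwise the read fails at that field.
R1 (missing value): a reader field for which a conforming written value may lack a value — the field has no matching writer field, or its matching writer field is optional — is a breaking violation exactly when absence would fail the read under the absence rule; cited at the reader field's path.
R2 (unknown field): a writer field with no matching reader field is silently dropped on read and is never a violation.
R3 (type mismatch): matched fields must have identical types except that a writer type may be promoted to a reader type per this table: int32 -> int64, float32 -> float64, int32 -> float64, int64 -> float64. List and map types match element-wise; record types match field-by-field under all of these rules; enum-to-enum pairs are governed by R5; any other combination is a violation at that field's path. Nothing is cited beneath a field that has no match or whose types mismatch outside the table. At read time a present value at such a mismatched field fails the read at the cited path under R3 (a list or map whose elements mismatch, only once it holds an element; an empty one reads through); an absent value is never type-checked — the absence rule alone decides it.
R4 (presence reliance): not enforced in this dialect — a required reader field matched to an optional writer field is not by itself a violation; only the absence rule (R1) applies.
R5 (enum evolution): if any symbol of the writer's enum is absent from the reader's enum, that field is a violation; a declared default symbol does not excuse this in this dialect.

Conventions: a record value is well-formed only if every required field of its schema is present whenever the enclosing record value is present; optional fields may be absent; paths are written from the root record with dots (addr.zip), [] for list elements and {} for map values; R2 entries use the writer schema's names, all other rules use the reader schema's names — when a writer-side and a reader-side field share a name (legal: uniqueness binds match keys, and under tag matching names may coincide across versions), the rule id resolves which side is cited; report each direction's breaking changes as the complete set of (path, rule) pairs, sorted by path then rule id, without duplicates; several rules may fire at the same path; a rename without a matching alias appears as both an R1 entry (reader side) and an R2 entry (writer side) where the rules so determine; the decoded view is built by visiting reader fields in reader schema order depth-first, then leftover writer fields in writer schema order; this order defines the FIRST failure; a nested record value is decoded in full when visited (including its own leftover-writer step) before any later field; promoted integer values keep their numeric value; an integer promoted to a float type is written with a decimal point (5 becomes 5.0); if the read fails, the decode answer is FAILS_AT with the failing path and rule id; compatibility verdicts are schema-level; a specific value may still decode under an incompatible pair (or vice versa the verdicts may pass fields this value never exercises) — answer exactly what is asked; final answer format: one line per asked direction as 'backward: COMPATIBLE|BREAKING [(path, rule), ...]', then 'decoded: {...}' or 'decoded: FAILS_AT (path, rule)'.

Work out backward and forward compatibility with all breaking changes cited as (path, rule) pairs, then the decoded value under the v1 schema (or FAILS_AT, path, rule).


the writer's type comes first in each Invoice pair
backward pass over Invoice, reader schema v2, writer schema v1:
  role <- role (Role -> Role, writer required)
  scores <- extras (map<string, string> -> map<string, string>, writer required)
  quantity: no writer-side match
  price: no writer-side match
  notes <- notes (string -> string, writer required)
  rating <- rating (float64 -> float64, writer required)
  archived <- archived (bool -> bool, writer optional)
  writer price: unknown to reader
  nothing fires on Invoice: backward is COMPATIBLE
forward pass over Invoice, reader schema v1, writer schema v2:
  role <- role (Role -> Role, writer required)
  extras <- scores (map<string, string> -> map<string, string>, writer required)
  price: no writer-side match
  notes <- notes (string -> string, writer required)
  rating <- rating (float64 -> float64, writer required)
  archived <- archived (bool -> bool, writer optional)
  writer quantity: unknown to reader
  writer price: unknown to reader
  nothing fires on Invoice: forward is COMPATIBLE
migrating the Invoice value to v1:
  role := "HIGH"
  extras := {"ref": "kappa"} (from writer scores)
  price := null (missing; optional => null)
  notes := "kappa"
  rating := 10.0
  archived := false
  writer quantity: no reader field; dropped
  writer price: no reader field; dropped
  => decoded: {"role": "HIGH", "extras": {"ref": "kappa"}, "price": null, "notes": "kappa", "rating": 10.0, "archived": false}

backward: COMPATIBLE []; forward: COMPATIBLE []; decoded: {"role": "HIGH", "extras": {"ref": "kappa"}, "price": null, "notes": "kappa", "rating": 10.0, "archived": false}
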